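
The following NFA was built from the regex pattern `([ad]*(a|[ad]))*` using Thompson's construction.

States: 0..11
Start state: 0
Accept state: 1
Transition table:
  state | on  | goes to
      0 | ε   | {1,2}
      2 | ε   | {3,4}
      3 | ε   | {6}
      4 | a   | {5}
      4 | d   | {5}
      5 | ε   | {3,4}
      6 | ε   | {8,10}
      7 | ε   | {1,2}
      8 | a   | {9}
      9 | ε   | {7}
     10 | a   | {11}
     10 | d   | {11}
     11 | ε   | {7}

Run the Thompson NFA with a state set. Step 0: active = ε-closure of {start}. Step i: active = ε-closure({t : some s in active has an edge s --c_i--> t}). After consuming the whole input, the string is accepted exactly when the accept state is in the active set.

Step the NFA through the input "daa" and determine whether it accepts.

S₀ = ε-closure({0}) = {0,1,2,3,4,6,8,10}
'd' @ 1: {1,2,3,4,5,6,7,8,10,11}  [accepting]
'a' @ 2: {1,2,3,4,5,6,7,8,9,10,11}  [accepting]
'a' @ 3: {1,2,3,4,5,6,7,8,9,10,11}  [accepting]
after full input: {1,2,3,4,5,6,7,8,9,10,11}  (accept=1 in)

Answer: ACCEPT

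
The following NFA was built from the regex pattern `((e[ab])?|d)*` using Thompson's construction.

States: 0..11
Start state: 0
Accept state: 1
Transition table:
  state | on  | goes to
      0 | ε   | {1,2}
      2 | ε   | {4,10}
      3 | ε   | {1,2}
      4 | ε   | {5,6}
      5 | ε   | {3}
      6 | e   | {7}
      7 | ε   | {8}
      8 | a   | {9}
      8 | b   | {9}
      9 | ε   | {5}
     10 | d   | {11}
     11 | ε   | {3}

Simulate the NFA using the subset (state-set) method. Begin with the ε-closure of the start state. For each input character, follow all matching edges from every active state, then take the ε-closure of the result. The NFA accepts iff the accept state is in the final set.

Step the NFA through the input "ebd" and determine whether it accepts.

S₀ = ε-closure({0}) = {0,1,2,3,4,5,6,10}
'e' @ 1: {7,8}
'b' @ 2: {1,2,3,4,5,6,9,10}  (accept∈set)
'd' @ 3: {1,2,3,4,5,6,10,11}  (accept∈set)
final: {1,2,3,4,5,6,10,11}; accept 1 in set

Answer: ACCEPT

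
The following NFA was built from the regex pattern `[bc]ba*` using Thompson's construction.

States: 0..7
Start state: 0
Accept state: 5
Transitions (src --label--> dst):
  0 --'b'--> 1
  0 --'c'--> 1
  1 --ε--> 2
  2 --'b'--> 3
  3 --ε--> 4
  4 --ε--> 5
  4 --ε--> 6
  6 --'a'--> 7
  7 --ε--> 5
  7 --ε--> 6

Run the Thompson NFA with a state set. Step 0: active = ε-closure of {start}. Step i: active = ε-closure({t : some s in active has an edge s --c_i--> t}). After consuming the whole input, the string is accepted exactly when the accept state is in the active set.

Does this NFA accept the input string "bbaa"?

S₀ = ε-closure({0}) = {0}
'b' @ 1: {1,2}
'b' @ 2: {3,4,5,6}  (accept∈set)
'a' @ 3: {5,6,7}  (accept∈set)
'a' @ 4: {5,6,7}  (accept∈set)
final: {5,6,7}; accept 5 in set

Answer: ACCEPT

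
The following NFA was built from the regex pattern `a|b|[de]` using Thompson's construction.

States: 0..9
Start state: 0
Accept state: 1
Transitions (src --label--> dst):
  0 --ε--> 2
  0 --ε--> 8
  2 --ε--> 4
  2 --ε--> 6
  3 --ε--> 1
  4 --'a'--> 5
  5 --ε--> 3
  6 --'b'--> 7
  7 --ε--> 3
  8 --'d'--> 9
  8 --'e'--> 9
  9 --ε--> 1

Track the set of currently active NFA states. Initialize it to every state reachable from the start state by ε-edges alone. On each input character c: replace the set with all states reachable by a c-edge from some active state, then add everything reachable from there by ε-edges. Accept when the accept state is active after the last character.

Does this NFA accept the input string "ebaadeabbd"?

Answer: REJECT

Trace:
start: ε-closure({0}) = {0,2,4,6,8}
'e' @ 1: {1,9}  (accept∈set)
'b' @ 2: {}  — no active states
rest 'aadeabbd' ignored (set empty)
end set {} — state 1 not in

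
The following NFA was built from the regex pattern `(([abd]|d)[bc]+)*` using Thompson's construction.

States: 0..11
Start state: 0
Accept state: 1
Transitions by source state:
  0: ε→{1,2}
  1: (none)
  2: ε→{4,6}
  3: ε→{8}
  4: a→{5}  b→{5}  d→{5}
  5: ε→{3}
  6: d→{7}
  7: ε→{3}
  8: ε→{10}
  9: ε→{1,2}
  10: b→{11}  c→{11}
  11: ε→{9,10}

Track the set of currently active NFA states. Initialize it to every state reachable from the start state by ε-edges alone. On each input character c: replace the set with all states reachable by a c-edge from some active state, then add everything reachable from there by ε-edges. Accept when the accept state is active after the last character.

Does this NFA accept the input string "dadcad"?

Answer: REJECT

Derivation:
initial (ε-close {0}): {0,1,2,4,6}
'd' @ 1: {3,5,7,8,10}
'a' @ 2: {}  — no active states
rest 'dcad' ignored (set empty)
after full input: {}  (accept=1 not in)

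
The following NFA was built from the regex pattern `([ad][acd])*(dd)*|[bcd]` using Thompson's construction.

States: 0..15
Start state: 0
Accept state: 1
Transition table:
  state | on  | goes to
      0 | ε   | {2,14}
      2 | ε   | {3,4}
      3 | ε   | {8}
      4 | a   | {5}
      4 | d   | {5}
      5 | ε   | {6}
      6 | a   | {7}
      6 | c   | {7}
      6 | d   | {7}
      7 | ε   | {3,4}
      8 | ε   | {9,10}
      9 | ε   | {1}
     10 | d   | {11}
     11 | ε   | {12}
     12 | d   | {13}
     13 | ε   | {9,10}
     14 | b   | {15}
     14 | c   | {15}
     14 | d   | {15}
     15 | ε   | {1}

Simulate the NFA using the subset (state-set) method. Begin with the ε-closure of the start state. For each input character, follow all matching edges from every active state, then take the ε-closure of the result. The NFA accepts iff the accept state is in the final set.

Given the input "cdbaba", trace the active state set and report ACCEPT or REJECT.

start: ε-closure({0}) = {0,1,2,3,4,8,9,10,14}
'c' @ 1: {1,15}  (accept∈set)
'd' @ 2: {}  — dead — no transitions
rest 'baba' ignored (set empty)
final: {}; accept 1 not in set

Answer: REJECT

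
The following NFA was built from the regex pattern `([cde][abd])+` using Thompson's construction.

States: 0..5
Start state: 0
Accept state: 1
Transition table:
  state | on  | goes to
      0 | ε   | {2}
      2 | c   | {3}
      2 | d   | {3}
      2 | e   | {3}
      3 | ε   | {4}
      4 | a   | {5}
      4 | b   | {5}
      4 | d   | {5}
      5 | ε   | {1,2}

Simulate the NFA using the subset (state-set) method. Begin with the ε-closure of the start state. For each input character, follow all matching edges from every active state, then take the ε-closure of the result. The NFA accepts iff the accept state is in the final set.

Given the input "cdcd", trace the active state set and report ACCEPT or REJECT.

S₀ = ε-closure({0}) = {0,2}
'c' @ 1: {3,4}
'd' @ 2: {1,2,5}  (accept∈set)
'c' @ 3: {3,4}
'd' @ 4: {1,2,5}  (accept∈set)
after full input: {1,2,5}  (accept=1 in)

Answer: ACCEPT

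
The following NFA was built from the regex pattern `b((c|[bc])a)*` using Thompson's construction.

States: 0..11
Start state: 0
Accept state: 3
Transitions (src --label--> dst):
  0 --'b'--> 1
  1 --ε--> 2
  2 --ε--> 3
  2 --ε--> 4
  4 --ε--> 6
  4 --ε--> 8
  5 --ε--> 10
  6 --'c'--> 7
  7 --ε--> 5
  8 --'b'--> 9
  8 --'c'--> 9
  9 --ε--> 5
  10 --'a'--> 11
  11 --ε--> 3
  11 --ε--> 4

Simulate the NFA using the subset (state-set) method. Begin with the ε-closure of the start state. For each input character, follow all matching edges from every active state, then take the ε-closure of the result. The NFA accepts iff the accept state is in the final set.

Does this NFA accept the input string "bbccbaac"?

initial (ε-close {0}): {0}
'b' @ 1: {1,2,3,4,6,8}  [accepting]
'b' @ 2: {5,9,10}
'c' @ 3: {}  — dead — no transitions
rest 'cbaac' ignored (set empty)
final: {}; accept 3 not in set

Answer: REJECT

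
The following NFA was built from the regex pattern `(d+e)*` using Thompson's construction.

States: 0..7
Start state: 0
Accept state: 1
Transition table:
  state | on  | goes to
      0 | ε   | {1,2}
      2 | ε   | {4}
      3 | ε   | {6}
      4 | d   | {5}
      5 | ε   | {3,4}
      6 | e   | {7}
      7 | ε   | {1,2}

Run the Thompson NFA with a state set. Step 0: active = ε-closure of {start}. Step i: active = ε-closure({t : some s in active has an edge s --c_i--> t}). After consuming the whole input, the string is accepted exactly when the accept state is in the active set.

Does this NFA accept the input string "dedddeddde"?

Answer: ACCEPT

Steps:
start: ε-closure({0}) = {0,1,2,4}
'd' @ 1: {3,4,5,6}
'e' @ 2: {1,2,4,7}  ✓accept
'd' @ 3: {3,4,5,6}
'd' @ 4: {3,4,5,6}
'd' @ 5: {3,4,5,6}
'e' @ 6: {1,2,4,7}  ✓accept
'd' @ 7: {3,4,5,6}
'd' @ 8: {3,4,5,6}
'd' @ 9: {3,4,5,6}
'e' @ 10: {1,2,4,7}  ✓accept
after full input: {1,2,4,7}  (accept=1 in)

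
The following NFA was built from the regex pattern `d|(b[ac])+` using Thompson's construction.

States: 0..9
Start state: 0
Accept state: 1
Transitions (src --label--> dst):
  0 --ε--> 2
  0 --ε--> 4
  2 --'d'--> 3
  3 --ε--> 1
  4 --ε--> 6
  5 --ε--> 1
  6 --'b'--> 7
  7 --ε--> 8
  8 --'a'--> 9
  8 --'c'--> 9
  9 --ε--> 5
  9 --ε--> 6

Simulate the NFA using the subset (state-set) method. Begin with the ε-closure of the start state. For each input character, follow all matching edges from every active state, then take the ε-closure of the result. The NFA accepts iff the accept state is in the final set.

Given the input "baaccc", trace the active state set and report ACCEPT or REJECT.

Answer: REJECT

Derivation:
S₀ = ε-closure({0}) = {0,2,4,6}
'b' @ 1: {7,8}
'a' @ 2: {1,5,6,9}  ✓accept
'a' @ 3: {}  — dead — no transitions
rest 'ccc' ignored (set empty)
end set {} — state 1 not in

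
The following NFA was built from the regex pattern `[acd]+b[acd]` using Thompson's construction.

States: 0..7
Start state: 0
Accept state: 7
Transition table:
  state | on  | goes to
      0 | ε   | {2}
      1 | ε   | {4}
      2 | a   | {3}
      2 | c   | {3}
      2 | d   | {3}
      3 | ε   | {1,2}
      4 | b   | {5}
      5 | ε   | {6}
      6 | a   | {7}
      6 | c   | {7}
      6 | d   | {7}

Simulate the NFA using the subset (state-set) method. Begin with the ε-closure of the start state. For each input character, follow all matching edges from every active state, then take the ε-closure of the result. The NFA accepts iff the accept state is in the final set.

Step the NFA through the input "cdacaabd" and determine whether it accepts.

start: ε-closure({0}) = {0,2}
'c' @ 1: {1,2,3,4}
'd' @ 2: {1,2,3,4}
'a' @ 3: {1,2,3,4}
'c' @ 4: {1,2,3,4}
'a' @ 5: {1,2,3,4}
'a' @ 6: {1,2,3,4}
'b' @ 7: {5,6}
'd' @ 8: {7}  ✓accept
after full input: {7}  (accept=7 in)

Answer: ACCEPT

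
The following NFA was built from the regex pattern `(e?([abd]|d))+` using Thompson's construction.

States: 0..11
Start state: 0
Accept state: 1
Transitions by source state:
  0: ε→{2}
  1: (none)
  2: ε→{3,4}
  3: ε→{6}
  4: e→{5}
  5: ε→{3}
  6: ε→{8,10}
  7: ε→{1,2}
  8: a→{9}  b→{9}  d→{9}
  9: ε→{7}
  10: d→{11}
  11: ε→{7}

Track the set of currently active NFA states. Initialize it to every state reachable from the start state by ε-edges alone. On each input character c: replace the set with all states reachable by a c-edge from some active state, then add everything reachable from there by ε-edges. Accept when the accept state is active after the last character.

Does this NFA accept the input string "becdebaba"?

S₀ = ε-closure({0}) = {0,2,3,4,6,8,10}
'b' @ 1: {1,2,3,4,6,7,8,9,10}  (accept∈set)
'e' @ 2: {3,5,6,8,10}
'c' @ 3: {}  — state set empty
rest 'debaba' ignored (set empty)
end set {} — state 1 not in

Answer: REJECT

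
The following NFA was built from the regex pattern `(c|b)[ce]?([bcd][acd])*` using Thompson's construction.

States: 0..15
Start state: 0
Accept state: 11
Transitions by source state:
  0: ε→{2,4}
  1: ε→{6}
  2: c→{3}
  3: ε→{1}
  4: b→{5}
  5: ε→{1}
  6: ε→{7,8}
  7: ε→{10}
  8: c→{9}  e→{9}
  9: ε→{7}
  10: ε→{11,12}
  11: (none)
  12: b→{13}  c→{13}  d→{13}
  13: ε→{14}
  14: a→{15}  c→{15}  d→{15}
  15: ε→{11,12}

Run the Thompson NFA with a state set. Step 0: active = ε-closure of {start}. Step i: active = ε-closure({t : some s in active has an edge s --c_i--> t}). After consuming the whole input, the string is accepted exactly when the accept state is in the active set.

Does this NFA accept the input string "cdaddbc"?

S₀ = ε-closure({0}) = {0,2,4}
'c' @ 1: {1,3,6,7,8,10,11,12}  [accepting]
'd' @ 2: {13,14}
'a' @ 3: {11,12,15}  [accepting]
'd' @ 4: {13,14}
'd' @ 5: {11,12,15}  [accepting]
'b' @ 6: {13,14}
'c' @ 7: {11,12,15}  [accepting]
after full input: {11,12,15}  (accept=11 in)

Answer: ACCEPT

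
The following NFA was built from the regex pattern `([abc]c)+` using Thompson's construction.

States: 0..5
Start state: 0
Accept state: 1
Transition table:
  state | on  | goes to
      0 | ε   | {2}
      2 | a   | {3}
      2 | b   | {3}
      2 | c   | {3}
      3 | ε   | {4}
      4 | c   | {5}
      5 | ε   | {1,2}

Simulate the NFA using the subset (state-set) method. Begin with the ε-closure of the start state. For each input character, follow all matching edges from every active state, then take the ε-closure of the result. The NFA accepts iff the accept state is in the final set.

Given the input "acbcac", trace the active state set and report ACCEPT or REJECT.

start: ε-closure({0}) = {0,2}
'a' @ 1: {3,4}
'c' @ 2: {1,2,5}  [accepting]
'b' @ 3: {3,4}
'c' @ 4: {1,2,5}  [accepting]
'a' @ 5: {3,4}
'c' @ 6: {1,2,5}  [accepting]
final: {1,2,5}; accept 1 in set

Answer: ACCEPT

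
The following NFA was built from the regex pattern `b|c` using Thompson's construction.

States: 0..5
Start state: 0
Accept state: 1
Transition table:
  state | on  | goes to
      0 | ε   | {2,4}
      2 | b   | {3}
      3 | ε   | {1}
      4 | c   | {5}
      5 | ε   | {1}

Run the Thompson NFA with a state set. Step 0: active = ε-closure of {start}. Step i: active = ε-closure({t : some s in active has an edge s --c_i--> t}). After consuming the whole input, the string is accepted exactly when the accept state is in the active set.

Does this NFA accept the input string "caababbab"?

initial (ε-close {0}): {0,2,4}
'c' @ 1: {1,5}  [accepting]
'a' @ 2: {}  — dead — no transitions
rest 'ababbab' ignored (set empty)
after full input: {}  (accept=1 not in)

Answer: REJECT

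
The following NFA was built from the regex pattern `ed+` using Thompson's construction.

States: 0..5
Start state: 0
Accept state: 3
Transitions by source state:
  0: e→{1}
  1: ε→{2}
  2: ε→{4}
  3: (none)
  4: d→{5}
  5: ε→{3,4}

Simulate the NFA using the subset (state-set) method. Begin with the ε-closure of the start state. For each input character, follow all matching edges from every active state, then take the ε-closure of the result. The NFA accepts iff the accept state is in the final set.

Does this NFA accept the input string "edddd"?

Answer: ACCEPT

Derivation:
S₀ = ε-closure({0}) = {0}
'e' @ 1: {1,2,4}
'd' @ 2: {3,4,5}  ✓accept
'd' @ 3: {3,4,5}  ✓accept
'd' @ 4: {3,4,5}  ✓accept
'd' @ 5: {3,4,5}  ✓accept
end set {3,4,5} — state 3 in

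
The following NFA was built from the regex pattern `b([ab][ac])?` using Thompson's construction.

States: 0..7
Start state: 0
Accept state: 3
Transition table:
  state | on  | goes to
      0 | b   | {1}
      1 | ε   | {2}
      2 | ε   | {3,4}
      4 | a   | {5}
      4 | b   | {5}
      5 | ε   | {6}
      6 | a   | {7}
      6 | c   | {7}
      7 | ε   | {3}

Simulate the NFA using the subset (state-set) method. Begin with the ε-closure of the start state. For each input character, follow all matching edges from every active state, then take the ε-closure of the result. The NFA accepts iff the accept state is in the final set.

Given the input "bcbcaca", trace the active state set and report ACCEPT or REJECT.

initial (ε-close {0}): {0}
'b' @ 1: {1,2,3,4}  ✓accept
'c' @ 2: {}  — no active states
rest 'bcaca' ignored (set empty)
final: {}; accept 3 not in set

Answer: REJECT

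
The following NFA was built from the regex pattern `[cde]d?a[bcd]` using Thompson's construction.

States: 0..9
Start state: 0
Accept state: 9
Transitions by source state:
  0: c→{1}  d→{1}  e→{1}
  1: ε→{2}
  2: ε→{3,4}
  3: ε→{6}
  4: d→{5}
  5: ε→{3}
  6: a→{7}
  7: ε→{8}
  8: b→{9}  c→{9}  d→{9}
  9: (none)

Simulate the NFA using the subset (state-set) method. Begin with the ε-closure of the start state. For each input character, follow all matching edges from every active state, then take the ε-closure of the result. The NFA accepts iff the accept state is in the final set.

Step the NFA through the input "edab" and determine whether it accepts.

S₀ = ε-closure({0}) = {0}
'e' @ 1: {1,2,3,4,6}
'd' @ 2: {3,5,6}
'a' @ 3: {7,8}
'b' @ 4: {9}  [accepting]
after full input: {9}  (accept=9 in)

Answer: ACCEPT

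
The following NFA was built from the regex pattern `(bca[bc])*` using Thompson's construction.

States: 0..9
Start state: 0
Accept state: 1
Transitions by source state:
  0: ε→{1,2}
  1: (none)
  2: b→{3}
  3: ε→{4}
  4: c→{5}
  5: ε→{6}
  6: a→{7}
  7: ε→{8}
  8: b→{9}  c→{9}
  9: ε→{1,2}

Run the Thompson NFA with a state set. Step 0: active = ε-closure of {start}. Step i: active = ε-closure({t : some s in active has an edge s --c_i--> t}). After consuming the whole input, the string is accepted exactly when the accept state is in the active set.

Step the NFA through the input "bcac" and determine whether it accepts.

S₀ = ε-closure({0}) = {0,1,2}
'b' @ 1: {3,4}
'c' @ 2: {5,6}
'a' @ 3: {7,8}
'c' @ 4: {1,2,9}  [accepting]
end set {1,2,9} — state 1 in

Answer: ACCEPT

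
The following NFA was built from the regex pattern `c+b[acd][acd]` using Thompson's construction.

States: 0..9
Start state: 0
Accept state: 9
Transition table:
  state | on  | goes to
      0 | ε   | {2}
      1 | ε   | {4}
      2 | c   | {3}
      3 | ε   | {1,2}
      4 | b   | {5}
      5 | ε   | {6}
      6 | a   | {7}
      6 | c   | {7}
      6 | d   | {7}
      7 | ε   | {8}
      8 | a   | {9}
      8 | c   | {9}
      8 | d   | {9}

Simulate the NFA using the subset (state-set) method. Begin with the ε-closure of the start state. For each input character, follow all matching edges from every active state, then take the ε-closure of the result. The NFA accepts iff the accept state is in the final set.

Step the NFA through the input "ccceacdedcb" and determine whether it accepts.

Answer: REJECT

Trace:
S₀ = ε-closure({0}) = {0,2}
'c' @ 1: {1,2,3,4}
'c' @ 2: {1,2,3,4}
'c' @ 3: {1,2,3,4}
'e' @ 4: {}  — dead — no transitions
rest 'acdedcb' ignored (set empty)
after full input: {}  (accept=9 not in)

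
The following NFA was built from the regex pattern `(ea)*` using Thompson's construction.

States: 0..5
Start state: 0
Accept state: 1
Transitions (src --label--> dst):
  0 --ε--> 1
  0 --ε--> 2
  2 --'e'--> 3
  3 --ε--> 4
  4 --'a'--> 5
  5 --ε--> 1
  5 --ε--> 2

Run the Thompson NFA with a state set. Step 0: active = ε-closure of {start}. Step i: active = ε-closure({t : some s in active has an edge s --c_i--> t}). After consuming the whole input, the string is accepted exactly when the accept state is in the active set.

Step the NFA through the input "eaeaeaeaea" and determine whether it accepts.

Answer: ACCEPT

Derivation:
S₀ = ε-closure({0}) = {0,1,2}
'e' @ 1: {3,4}
'a' @ 2: {1,2,5}  ✓accept
'e' @ 3: {3,4}
'a' @ 4: {1,2,5}  ✓accept
'e' @ 5: {3,4}
'a' @ 6: {1,2,5}  ✓accept
'e' @ 7: {3,4}
'a' @ 8: {1,2,5}  ✓accept
'e' @ 9: {3,4}
'a' @ 10: {1,2,5}  ✓accept
end set {1,2,5} — state 1 in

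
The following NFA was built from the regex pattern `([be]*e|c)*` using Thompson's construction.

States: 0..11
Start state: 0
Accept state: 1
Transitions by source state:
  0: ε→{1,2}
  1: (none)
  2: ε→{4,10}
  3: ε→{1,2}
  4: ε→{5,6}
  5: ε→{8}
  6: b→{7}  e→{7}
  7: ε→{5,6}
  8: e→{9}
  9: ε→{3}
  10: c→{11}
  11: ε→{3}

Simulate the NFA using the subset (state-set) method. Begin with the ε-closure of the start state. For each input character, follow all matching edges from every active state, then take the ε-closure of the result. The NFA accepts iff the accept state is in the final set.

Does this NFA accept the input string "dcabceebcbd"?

start: ε-closure({0}) = {0,1,2,4,5,6,8,10}
'd' @ 1: {}  — state set empty
rest 'cabceebcbd' ignored (set empty)
after full input: {}  (accept=1 not in)

Answer: REJECT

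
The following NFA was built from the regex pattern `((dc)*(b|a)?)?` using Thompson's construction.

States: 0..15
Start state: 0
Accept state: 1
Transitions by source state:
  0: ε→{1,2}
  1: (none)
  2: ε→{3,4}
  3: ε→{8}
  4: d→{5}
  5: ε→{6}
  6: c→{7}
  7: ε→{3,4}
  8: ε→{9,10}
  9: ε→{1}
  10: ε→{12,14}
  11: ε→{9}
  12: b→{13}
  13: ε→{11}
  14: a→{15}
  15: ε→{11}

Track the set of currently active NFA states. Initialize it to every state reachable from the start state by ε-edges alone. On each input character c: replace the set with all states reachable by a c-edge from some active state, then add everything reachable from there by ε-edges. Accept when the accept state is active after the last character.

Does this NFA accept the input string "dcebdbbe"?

Answer: REJECT

Steps:
start: ε-closure({0}) = {0,1,2,3,4,8,9,10,12,14}
'd' @ 1: {5,6}
'c' @ 2: {1,3,4,7,8,9,10,12,14}  (accept∈set)
'e' @ 3: {}  — dead — no transitions
rest 'bdbbe' ignored (set empty)
end set {} — state 1 not in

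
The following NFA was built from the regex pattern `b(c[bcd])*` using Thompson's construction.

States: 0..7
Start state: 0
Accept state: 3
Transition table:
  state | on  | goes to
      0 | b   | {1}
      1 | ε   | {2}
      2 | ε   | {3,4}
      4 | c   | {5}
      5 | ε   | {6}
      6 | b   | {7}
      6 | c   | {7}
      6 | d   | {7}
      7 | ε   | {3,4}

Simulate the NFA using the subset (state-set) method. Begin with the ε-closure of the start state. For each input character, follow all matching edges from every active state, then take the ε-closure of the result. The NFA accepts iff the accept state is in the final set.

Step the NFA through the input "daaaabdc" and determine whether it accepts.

initial (ε-close {0}): {0}
'd' @ 1: {}  — state set empty
rest 'aaaabdc' ignored (set empty)
final: {}; accept 3 not in set

Answer: REJECT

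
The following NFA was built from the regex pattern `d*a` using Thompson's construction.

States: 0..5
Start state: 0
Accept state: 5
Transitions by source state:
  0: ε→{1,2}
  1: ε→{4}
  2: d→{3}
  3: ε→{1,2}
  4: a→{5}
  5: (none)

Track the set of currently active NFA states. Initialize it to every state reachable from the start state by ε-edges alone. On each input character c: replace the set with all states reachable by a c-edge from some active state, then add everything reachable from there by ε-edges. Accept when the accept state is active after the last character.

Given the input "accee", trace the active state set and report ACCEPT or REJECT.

initial (ε-close {0}): {0,1,2,4}
'a' @ 1: {5}  (accept∈set)
'c' @ 2: {}  — no active states
rest 'cee' ignored (set empty)
final: {}; accept 5 not in set

Answer: REJECT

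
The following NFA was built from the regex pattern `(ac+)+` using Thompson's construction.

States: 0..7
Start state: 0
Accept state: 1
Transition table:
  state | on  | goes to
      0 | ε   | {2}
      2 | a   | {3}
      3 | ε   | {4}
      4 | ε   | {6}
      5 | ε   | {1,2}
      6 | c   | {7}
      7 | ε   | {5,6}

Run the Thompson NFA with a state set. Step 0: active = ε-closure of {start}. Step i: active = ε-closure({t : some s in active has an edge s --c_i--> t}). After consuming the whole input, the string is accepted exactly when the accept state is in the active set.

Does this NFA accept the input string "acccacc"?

Answer: ACCEPT

Steps:
S₀ = ε-closure({0}) = {0,2}
'a' @ 1: {3,4,6}
'c' @ 2: {1,2,5,6,7}  [accepting]
'c' @ 3: {1,2,5,6,7}  [accepting]
'c' @ 4: {1,2,5,6,7}  [accepting]
'a' @ 5: {3,4,6}
'c' @ 6: {1,2,5,6,7}  [accepting]
'c' @ 7: {1,2,5,6,7}  [accepting]
end set {1,2,5,6,7} — state 1 in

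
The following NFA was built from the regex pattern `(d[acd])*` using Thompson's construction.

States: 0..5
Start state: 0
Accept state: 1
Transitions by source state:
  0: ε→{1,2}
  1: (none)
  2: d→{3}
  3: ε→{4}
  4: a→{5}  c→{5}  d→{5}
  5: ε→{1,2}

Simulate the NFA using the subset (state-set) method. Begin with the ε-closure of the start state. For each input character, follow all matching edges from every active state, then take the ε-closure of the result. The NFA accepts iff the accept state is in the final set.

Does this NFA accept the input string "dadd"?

S₀ = ε-closure({0}) = {0,1,2}
'd' @ 1: {3,4}
'a' @ 2: {1,2,5}  [accepting]
'd' @ 3: {3,4}
'd' @ 4: {1,2,5}  [accepting]
after full input: {1,2,5}  (accept=1 in)

Answer: ACCEPT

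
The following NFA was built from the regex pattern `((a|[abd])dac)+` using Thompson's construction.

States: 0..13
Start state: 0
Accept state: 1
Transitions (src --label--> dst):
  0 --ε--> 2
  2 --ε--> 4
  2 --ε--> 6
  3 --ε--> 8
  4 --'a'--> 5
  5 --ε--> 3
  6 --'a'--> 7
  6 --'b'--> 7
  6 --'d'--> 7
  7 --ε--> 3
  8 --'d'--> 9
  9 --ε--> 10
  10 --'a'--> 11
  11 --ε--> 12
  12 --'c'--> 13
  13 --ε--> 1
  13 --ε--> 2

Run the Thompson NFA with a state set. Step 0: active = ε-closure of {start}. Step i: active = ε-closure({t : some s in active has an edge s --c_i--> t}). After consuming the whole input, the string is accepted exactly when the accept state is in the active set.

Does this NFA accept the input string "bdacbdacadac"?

Answer: ACCEPT

Derivation:
S₀ = ε-closure({0}) = {0,2,4,6}
'b' @ 1: {3,7,8}
'd' @ 2: {9,10}
'a' @ 3: {11,12}
'c' @ 4: {1,2,4,6,13}  ✓accept
'b' @ 5: {3,7,8}
'd' @ 6: {9,10}
'a' @ 7: {11,12}
'c' @ 8: {1,2,4,6,13}  ✓accept
'a' @ 9: {3,5,7,8}
'd' @ 10: {9,10}
'a' @ 11: {11,12}
'c' @ 12: {1,2,4,6,13}  ✓accept
final: {1,2,4,6,13}; accept 1 in set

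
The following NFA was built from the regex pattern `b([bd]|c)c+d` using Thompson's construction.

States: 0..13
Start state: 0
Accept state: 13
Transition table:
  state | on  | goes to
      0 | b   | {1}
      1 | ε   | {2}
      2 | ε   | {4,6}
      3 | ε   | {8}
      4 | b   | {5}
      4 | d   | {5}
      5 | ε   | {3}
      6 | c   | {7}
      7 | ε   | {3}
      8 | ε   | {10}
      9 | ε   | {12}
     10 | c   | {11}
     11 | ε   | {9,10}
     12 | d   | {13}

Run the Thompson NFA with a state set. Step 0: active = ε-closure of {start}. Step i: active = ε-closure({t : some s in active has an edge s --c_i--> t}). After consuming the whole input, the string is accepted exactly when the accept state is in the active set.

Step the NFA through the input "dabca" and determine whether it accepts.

Answer: REJECT

Steps:
start: ε-closure({0}) = {0}
'd' @ 1: {}  — dead — no transitions
rest 'abca' ignored (set empty)
final: {}; accept 13 not in set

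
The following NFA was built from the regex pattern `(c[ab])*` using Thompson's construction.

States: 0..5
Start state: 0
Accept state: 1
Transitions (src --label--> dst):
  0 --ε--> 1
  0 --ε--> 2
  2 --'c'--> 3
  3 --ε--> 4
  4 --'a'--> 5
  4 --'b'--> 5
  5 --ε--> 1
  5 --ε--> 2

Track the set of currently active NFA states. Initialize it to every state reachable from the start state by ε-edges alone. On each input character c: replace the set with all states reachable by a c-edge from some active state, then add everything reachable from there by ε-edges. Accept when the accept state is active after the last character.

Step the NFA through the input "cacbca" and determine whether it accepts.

S₀ = ε-closure({0}) = {0,1,2}
'c' @ 1: {3,4}
'a' @ 2: {1,2,5}  [accepting]
'c' @ 3: {3,4}
'b' @ 4: {1,2,5}  [accepting]
'c' @ 5: {3,4}
'a' @ 6: {1,2,5}  [accepting]
final: {1,2,5}; accept 1 in set

Answer: ACCEPT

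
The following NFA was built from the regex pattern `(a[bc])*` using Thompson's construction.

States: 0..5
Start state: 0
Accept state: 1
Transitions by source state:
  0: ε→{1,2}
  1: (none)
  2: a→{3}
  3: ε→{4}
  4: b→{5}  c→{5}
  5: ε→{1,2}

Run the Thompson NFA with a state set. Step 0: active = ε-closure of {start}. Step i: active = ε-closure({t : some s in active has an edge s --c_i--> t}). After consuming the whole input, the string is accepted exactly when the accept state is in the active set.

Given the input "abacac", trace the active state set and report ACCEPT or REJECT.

S₀ = ε-closure({0}) = {0,1,2}
'a' @ 1: {3,4}
'b' @ 2: {1,2,5}  [accepting]
'a' @ 3: {3,4}
'c' @ 4: {1,2,5}  [accepting]
'a' @ 5: {3,4}
'c' @ 6: {1,2,5}  [accepting]
after full input: {1,2,5}  (accept=1 in)

Answer: ACCEPT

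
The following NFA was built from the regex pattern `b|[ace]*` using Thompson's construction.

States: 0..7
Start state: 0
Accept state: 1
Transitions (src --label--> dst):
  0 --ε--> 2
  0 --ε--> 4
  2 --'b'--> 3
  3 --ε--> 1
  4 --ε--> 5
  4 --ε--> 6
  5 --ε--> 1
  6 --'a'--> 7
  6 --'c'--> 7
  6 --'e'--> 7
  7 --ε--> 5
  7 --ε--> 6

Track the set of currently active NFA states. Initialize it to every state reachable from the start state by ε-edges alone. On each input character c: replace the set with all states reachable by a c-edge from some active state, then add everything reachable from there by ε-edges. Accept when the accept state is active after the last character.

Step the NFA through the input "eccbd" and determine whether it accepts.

S₀ = ε-closure({0}) = {0,1,2,4,5,6}
'e' @ 1: {1,5,6,7}  (accept∈set)
'c' @ 2: {1,5,6,7}  (accept∈set)
'c' @ 3: {1,5,6,7}  (accept∈set)
'b' @ 4: {}  — no active states
rest 'd' ignored (set empty)
after full input: {}  (accept=1 not in)

Answer: REJECT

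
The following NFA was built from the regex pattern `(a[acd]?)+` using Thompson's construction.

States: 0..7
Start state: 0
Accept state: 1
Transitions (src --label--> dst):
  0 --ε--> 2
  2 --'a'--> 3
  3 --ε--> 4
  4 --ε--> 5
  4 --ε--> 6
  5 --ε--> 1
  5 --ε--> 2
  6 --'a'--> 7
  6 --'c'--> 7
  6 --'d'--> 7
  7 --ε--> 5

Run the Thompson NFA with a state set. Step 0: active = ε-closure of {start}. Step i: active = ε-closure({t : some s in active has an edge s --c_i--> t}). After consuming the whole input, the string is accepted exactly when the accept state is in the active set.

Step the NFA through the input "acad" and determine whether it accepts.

start: ε-closure({0}) = {0,2}
'a' @ 1: {1,2,3,4,5,6}  ✓accept
'c' @ 2: {1,2,5,7}  ✓accept
'a' @ 3: {1,2,3,4,5,6}  ✓accept
'd' @ 4: {1,2,5,7}  ✓accept
end set {1,2,5,7} — state 1 in

Answer: ACCEPT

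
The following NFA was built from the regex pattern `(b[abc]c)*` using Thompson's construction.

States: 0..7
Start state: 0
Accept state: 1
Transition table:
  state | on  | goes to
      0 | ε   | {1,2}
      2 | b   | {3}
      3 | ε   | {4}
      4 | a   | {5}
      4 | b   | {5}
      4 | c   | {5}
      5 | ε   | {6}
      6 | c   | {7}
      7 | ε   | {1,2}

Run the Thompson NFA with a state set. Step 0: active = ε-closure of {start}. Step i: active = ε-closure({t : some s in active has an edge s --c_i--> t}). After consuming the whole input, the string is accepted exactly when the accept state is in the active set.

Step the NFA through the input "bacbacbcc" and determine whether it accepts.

initial (ε-close {0}): {0,1,2}
'b' @ 1: {3,4}
'a' @ 2: {5,6}
'c' @ 3: {1,2,7}  ✓accept
'b' @ 4: {3,4}
'a' @ 5: {5,6}
'c' @ 6: {1,2,7}  ✓accept
'b' @ 7: {3,4}
'c' @ 8: {5,6}
'c' @ 9: {1,2,7}  ✓accept
after full input: {1,2,7}  (accept=1 in)

Answer: ACCEPT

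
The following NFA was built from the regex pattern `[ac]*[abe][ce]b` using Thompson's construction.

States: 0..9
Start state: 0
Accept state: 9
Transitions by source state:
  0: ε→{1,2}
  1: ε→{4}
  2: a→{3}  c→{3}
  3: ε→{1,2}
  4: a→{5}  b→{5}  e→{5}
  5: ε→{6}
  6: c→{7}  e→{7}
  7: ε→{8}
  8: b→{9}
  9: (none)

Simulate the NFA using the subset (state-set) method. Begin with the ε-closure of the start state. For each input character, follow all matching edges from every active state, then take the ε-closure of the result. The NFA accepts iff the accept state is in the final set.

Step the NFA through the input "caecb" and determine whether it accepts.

Answer: ACCEPT

Steps:
start: ε-closure({0}) = {0,1,2,4}
'c' @ 1: {1,2,3,4}
'a' @ 2: {1,2,3,4,5,6}
'e' @ 3: {5,6,7,8}
'c' @ 4: {7,8}
'b' @ 5: {9}  [accepting]
end set {9} — state 9 in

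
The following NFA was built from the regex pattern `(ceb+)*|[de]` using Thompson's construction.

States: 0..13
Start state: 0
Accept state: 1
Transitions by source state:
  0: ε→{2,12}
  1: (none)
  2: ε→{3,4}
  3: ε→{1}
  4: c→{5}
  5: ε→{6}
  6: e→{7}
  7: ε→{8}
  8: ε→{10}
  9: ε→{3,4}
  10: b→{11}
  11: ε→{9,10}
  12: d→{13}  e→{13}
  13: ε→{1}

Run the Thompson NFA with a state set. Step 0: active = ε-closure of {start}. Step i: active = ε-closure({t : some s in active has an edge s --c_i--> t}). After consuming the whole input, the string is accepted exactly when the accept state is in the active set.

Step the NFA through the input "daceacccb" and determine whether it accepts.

Answer: REJECT

Trace:
initial (ε-close {0}): {0,1,2,3,4,12}
'd' @ 1: {1,13}  [accepting]
'a' @ 2: {}  — state set empty
rest 'ceacccb' ignored (set empty)
final: {}; accept 1 not in set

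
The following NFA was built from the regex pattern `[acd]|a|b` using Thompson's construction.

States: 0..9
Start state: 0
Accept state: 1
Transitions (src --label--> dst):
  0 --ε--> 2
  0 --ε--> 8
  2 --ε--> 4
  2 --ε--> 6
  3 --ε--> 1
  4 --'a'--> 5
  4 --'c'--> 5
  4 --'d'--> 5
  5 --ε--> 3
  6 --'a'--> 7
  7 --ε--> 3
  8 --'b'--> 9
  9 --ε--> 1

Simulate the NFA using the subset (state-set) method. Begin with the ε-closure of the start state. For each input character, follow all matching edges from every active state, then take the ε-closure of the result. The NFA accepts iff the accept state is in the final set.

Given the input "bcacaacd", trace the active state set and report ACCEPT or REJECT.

Answer: REJECT

Derivation:
initial (ε-close {0}): {0,2,4,6,8}
'b' @ 1: {1,9}  ✓accept
'c' @ 2: {}  — dead — no transitions
rest 'acaacd' ignored (set empty)
end set {} — state 1 not in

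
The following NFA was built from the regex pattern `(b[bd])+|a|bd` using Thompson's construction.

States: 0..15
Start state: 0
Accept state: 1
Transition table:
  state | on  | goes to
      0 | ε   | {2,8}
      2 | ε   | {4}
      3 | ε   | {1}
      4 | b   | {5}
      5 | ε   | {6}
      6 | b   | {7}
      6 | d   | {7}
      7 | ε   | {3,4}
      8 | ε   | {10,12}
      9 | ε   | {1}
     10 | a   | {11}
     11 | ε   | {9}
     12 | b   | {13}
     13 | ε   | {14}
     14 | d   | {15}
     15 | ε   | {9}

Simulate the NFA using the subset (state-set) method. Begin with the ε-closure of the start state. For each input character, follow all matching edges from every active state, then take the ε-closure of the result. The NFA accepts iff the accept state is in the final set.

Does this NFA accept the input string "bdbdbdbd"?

initial (ε-close {0}): {0,2,4,8,10,12}
'b' @ 1: {5,6,13,14}
'd' @ 2: {1,3,4,7,9,15}  (accept∈set)
'b' @ 3: {5,6}
'd' @ 4: {1,3,4,7}  (accept∈set)
'b' @ 5: {5,6}
'd' @ 6: {1,3,4,7}  (accept∈set)
'b' @ 7: {5,6}
'd' @ 8: {1,3,4,7}  (accept∈set)
final: {1,3,4,7}; accept 1 in set

Answer: ACCEPT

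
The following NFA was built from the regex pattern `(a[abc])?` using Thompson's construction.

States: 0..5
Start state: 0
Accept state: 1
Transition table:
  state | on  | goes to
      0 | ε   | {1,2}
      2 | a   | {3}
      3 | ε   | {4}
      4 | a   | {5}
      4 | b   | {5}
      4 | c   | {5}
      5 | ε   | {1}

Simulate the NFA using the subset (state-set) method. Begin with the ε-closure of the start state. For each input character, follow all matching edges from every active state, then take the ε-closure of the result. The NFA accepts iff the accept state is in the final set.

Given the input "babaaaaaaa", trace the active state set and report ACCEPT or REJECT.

Answer: REJECT

Derivation:
S₀ = ε-closure({0}) = {0,1,2}
'b' @ 1: {}  — state set empty
rest 'abaaaaaaa' ignored (set empty)
end set {} — state 1 not in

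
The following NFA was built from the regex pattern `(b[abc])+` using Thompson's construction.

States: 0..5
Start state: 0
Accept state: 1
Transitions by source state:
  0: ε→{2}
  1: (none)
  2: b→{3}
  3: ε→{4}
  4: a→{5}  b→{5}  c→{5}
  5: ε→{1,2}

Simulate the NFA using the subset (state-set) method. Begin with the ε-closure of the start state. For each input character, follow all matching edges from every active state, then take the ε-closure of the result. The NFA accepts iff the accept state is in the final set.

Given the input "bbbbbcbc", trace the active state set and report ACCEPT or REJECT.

Answer: ACCEPT

Steps:
start: ε-closure({0}) = {0,2}
'b' @ 1: {3,4}
'b' @ 2: {1,2,5}  ✓accept
'b' @ 3: {3,4}
'b' @ 4: {1,2,5}  ✓accept
'b' @ 5: {3,4}
'c' @ 6: {1,2,5}  ✓accept
'b' @ 7: {3,4}
'c' @ 8: {1,2,5}  ✓accept
end set {1,2,5} — state 1 in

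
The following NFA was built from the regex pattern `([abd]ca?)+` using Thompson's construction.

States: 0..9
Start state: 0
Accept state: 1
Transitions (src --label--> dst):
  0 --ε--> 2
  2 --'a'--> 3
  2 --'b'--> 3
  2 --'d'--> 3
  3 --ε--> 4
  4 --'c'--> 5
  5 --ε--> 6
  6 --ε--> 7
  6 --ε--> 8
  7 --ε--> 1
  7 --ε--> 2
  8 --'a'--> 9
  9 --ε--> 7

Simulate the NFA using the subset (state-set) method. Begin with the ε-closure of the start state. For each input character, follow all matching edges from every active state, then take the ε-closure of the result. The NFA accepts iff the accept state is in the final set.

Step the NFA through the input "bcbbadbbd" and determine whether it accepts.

Answer: REJECT

Steps:
S₀ = ε-closure({0}) = {0,2}
'b' @ 1: {3,4}
'c' @ 2: {1,2,5,6,7,8}  [accepting]
'b' @ 3: {3,4}
'b' @ 4: {}  — dead — no transitions
rest 'adbbd' ignored (set empty)
final: {}; accept 1 not in set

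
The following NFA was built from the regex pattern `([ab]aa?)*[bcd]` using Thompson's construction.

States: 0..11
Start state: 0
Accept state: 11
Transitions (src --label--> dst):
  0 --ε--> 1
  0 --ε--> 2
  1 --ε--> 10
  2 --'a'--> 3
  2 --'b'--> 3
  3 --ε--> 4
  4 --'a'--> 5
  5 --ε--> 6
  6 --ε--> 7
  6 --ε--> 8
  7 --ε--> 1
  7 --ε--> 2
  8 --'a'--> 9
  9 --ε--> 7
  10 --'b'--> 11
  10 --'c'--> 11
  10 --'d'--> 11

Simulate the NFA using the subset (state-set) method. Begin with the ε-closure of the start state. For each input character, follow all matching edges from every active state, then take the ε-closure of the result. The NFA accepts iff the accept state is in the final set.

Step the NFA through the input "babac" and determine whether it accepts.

start: ε-closure({0}) = {0,1,2,10}
'b' @ 1: {3,4,11}  ✓accept
'a' @ 2: {1,2,5,6,7,8,10}
'b' @ 3: {3,4,11}  ✓accept
'a' @ 4: {1,2,5,6,7,8,10}
'c' @ 5: {11}  ✓accept
after full input: {11}  (accept=11 in)

Answer: ACCEPT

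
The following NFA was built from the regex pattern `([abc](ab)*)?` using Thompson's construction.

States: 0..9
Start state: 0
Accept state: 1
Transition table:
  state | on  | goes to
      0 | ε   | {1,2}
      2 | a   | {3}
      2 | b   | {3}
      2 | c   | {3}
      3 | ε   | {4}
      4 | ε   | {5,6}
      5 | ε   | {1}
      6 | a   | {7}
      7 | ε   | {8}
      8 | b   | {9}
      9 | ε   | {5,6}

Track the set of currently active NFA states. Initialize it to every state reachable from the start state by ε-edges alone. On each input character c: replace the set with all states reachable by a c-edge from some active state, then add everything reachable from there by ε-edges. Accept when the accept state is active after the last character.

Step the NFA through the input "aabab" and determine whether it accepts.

Answer: ACCEPT

Trace:
initial (ε-close {0}): {0,1,2}
'a' @ 1: {1,3,4,5,6}  [accepting]
'a' @ 2: {7,8}
'b' @ 3: {1,5,6,9}  [accepting]
'a' @ 4: {7,8}
'b' @ 5: {1,5,6,9}  [accepting]
after full input: {1,5,6,9}  (accept=1 in)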